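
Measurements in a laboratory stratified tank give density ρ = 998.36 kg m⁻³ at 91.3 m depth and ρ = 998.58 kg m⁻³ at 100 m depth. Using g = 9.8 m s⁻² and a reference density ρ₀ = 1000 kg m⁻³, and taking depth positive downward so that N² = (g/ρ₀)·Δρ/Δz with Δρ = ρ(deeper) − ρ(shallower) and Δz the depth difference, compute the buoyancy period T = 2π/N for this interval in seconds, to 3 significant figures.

399 s

Δρ = 998.58 − 998.36 = 0.22 kg m⁻³ over Δz = 100 − 91.3 = 8.7 m.
N² = (9.8/1000) × (0.22/8.7) = 2.4782 × 10⁻⁴ s⁻².
N = √(2.4782 × 10⁻⁴) = 0.015742 rad s⁻¹, so T = 2π/N = 399.14 s ≈ 399 s.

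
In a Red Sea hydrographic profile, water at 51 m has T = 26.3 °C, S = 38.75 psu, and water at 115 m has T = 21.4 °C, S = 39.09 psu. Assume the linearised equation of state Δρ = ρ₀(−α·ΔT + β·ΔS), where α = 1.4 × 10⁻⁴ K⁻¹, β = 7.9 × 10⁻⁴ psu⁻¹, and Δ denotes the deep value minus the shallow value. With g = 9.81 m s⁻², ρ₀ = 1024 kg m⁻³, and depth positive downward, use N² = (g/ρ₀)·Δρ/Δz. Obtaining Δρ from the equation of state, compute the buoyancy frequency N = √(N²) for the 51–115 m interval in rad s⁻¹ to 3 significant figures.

0.0121 rad s⁻¹

ΔT = -4.9 K, ΔS = +0.34 psu (deep − shallow).
Δρ/ρ₀ = −αΔT + βΔS = 6.86 × 10⁻⁴ + 2.686 × 10⁻⁴ = 9.546 × 10⁻⁴, so Δρ ≈ 0.9775 kg m⁻³.
N² = (g/ρ₀)·Δρ/Δz = g·(Δρ/ρ₀)/Δz = 9.81 × 9.546 × 10⁻⁴ / 64 = 1.4632 × 10⁻⁴ s⁻².
N = √(1.4632 × 10⁻⁴) = 0.012096 rad s⁻¹ ≈ 0.0121 rad s⁻¹.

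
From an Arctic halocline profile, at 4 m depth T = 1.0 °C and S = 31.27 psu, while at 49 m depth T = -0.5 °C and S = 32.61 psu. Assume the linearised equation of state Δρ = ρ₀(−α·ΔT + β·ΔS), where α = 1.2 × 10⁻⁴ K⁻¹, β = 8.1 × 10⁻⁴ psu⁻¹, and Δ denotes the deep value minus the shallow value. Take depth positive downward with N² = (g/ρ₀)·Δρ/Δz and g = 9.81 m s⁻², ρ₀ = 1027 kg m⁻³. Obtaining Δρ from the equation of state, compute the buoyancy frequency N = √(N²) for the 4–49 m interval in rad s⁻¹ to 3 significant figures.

0.0166 rad s⁻¹

ΔT = -1.5 K, ΔS = +1.34 psu (deep − shallow).
Δρ/ρ₀ = −αΔT + βΔS = 1.80 × 10⁻⁴ + 1.0854 × 10⁻³ = 1.2654 × 10⁻³, so Δρ ≈ 1.300 kg m⁻³.
N² = (g/ρ₀)·Δρ/Δz = g·(Δρ/ρ₀)/Δz = 9.81 × 1.2654 × 10⁻³ / 45 = 2.7586 × 10⁻⁴ s⁻².
N = √(2.7586 × 10⁻⁴) = 0.016609 rad s⁻¹ ≈ 0.0166 rad s⁻¹.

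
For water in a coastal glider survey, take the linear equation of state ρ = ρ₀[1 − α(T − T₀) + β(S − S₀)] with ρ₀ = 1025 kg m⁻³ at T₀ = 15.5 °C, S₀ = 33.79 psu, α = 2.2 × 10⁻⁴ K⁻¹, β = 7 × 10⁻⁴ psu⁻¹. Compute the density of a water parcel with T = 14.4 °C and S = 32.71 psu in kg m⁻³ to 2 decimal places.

1024.47 kg m⁻³

T − T₀ = -1.1 K, S − S₀ = -1.08 psu.
Bracket = 1 − α·(-1.1) + β·(-1.08) = 1 + (-5.14 × 10⁻⁴) = 0.9994860.
ρ = 1025 × 0.9994860 = 1024.47 kg m⁻³.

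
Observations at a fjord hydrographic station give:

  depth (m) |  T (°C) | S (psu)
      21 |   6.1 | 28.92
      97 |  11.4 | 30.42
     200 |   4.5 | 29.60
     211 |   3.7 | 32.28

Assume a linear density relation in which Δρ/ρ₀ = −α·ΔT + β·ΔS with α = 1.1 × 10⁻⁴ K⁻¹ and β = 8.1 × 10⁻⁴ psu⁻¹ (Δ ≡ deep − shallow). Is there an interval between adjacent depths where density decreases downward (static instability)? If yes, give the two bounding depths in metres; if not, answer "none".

Evaluate Δρ/ρ₀ = −αΔT + βΔS across each adjacent pair:
  21–97 m: −αΔT+βΔS = −(1.1 × 10⁻⁴)(+5.3)+(8.1 × 10⁻⁴)(+1.50) = 6.3 × 10⁻⁴ → stable
  97–200 m: −αΔT+βΔS = −(1.1 × 10⁻⁴)(-6.9)+(8.1 × 10⁻⁴)(-0.82) = 9.5 × 10⁻⁵ → stable
  200–211 m: −αΔT+βΔS = −(1.1 × 10⁻⁴)(-0.8)+(8.1 × 10⁻⁴)(+2.68) = 2.3 × 10⁻³ → stable
Every interval has Δρ > 0: the column is stably stratified throughout.

none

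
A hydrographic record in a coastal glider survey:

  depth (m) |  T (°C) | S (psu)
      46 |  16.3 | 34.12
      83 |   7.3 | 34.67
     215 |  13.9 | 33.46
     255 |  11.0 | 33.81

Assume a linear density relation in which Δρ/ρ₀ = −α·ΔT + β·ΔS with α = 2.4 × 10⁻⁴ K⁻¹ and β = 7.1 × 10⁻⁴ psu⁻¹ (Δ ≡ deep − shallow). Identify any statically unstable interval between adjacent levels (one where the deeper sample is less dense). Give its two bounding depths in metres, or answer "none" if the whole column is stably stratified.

Evaluate Δρ/ρ₀ = −αΔT + βΔS across each adjacent pair:
  46–83 m: −αΔT+βΔS = −(2.4 × 10⁻⁴)(-9.0)+(7.1 × 10⁻⁴)(+0.55) = 2.6 × 10⁻³ → stable
  83–215 m: −αΔT+βΔS = −(2.4 × 10⁻⁴)(+6.6)+(7.1 × 10⁻⁴)(-1.21) = -2.4 × 10⁻³ → UNSTABLE
  215–255 m: −αΔT+βΔS = −(2.4 × 10⁻⁴)(-2.9)+(7.1 × 10⁻⁴)(+0.35) = 9.4 × 10⁻⁴ → stable
The 83–215 m interval has Δρ < 0: lighter water underlies denser water.

83–215 m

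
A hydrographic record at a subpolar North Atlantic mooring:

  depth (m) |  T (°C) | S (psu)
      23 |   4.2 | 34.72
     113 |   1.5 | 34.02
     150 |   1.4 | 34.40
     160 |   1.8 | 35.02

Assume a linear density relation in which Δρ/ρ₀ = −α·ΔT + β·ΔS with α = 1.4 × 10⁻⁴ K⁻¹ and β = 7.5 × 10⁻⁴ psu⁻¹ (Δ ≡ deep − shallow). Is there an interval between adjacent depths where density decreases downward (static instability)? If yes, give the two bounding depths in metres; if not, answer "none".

Evaluate Δρ/ρ₀ = −αΔT + βΔS across each adjacent pair:
  23–113 m: −αΔT+βΔS = −(1.4 × 10⁻⁴)(-2.7)+(7.5 × 10⁻⁴)(-0.70) = -1.5 × 10⁻⁴ → UNSTABLE
  113–150 m: −αΔT+βΔS = −(1.4 × 10⁻⁴)(-0.1)+(7.5 × 10⁻⁴)(+0.38) = 3.0 × 10⁻⁴ → stable
  150–160 m: −αΔT+βΔS = −(1.4 × 10⁻⁴)(+0.4)+(7.5 × 10⁻⁴)(+0.62) = 4.1 × 10⁻⁴ → stable
The 23–113 m interval has Δρ < 0: lighter water underlies denser water.

23–113 m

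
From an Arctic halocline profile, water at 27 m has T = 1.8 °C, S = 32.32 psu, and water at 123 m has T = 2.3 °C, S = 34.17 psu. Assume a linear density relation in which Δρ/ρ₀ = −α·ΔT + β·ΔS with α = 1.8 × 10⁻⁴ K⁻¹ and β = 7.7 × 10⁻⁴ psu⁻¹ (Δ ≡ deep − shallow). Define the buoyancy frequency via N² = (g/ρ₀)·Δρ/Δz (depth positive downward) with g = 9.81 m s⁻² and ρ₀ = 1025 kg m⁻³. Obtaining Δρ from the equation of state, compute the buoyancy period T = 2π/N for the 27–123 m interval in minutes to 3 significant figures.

ΔT = +0.5 K, ΔS = +1.85 psu (deep − shallow).
Δρ/ρ₀ = −αΔT + βΔS = -9.00 × 10⁻⁵ + 1.4245 × 10⁻³ = 1.3345 × 10⁻³, so Δρ ≈ 1.368 kg m⁻³.
N² = (g/ρ₀)·Δρ/Δz = g·(Δρ/ρ₀)/Δz = 9.81 × 1.3345 × 10⁻³ / 96 = 1.3637 × 10⁻⁴ s⁻².
N = √(1.3637 × 10⁻⁴) = 0.011678 rad s⁻¹ → T = 2π/N = 538.04 s = 8.9673 min ≈ 8.97 min.

8.97 min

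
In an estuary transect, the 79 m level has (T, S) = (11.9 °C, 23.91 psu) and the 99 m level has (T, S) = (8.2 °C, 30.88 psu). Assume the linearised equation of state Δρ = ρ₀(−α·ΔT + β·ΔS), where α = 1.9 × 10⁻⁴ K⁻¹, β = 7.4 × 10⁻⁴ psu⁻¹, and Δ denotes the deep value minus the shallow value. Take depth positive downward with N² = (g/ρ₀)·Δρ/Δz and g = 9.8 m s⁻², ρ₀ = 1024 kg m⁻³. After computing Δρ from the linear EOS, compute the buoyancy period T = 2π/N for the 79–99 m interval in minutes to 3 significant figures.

ΔT = -3.7 K, ΔS = +6.97 psu (deep − shallow).
Δρ/ρ₀ = −αΔT + βΔS = 7.03 × 10⁻⁴ + 5.1578 × 10⁻³ = 5.8608 × 10⁻³, so Δρ ≈ 6.001 kg m⁻³.
N² = (g/ρ₀)·Δρ/Δz = g·(Δρ/ρ₀)/Δz = 9.8 × 5.8608 × 10⁻³ / 20 = 2.8718 × 10⁻³ s⁻².
N = √(2.8718 × 10⁻³) = 0.053589 rad s⁻¹ → T = 2π/N = 117.25 s = 1.9542 min ≈ 1.95 min.

1.95 min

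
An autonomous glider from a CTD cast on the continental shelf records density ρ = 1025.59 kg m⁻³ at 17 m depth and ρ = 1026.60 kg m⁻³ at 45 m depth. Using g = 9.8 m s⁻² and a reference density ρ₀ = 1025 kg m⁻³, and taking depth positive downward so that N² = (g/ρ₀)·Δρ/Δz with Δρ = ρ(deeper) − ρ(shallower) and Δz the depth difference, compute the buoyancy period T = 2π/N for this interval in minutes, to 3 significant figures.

5.64 min

Δρ = 1026.60 − 1025.59 = 1.01 kg m⁻³ over Δz = 45 − 17 = 28 m.
N² = (9.8/1025) × (1.01/28) = 3.4488 × 10⁻⁴ s⁻².
N = √(3.4488 × 10⁻⁴) = 0.018571 rad s⁻¹, so T = 2π/N = 338.33 s = 5.6388 min ≈ 5.64 min.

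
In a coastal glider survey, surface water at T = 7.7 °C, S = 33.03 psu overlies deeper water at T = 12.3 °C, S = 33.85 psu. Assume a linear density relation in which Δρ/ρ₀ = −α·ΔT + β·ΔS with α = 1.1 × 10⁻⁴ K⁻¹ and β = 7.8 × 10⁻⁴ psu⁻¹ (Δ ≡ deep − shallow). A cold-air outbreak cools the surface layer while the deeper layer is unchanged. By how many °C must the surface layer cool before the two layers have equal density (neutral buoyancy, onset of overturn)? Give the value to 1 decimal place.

Neutral buoyancy requires Δρ = 0, i.e. −α(T_deep − T_surf′) + β(S_deep − S_surf) = 0.
T_surf′ = T_deep − (β/α)·ΔS = 12.3 − (7.8 × 10⁻⁴/1.1 × 10⁻⁴)·(+0.82) = 6.485 °C.
Cooling required: 7.7 − (6.485) = 1.215 °C.

1.2 °C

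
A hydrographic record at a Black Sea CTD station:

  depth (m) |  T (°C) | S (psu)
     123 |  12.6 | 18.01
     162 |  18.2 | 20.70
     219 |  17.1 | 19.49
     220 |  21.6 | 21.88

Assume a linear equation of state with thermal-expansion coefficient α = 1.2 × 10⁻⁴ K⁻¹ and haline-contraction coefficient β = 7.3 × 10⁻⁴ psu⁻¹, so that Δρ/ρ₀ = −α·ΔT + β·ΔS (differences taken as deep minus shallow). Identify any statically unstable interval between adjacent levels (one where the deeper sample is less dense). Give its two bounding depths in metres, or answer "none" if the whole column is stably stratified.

Evaluate Δρ/ρ₀ = −αΔT + βΔS across each adjacent pair:
  123–162 m: −αΔT+βΔS = −(1.2 × 10⁻⁴)(+5.6)+(7.3 × 10⁻⁴)(+2.69) = 1.3 × 10⁻³ → stable
  162–219 m: −αΔT+βΔS = −(1.2 × 10⁻⁴)(-1.1)+(7.3 × 10⁻⁴)(-1.21) = -7.5 × 10⁻⁴ → UNSTABLE
  219–220 m: −αΔT+βΔS = −(1.2 × 10⁻⁴)(+4.5)+(7.3 × 10⁻⁴)(+2.39) = 1.2 × 10⁻³ → stable
The 162–219 m interval has Δρ < 0: lighter water underlies denser water.

162–219 m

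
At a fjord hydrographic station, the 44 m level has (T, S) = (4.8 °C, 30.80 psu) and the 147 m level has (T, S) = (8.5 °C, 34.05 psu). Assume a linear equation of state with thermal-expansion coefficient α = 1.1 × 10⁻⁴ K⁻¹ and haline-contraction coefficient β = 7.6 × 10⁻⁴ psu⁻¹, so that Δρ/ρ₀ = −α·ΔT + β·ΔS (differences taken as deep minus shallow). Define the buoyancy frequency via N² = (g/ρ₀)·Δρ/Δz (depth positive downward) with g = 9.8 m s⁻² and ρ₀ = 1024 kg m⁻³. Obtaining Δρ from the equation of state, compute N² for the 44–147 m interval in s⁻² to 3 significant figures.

1.96 × 10⁻⁴ s⁻²

ΔT = +3.7 K, ΔS = +3.25 psu (deep − shallow).
Δρ/ρ₀ = −αΔT + βΔS = -4.07 × 10⁻⁴ + 2.47 × 10⁻³ = 2.063 × 10⁻³, so Δρ ≈ 2.113 kg m⁻³.
N² = (g/ρ₀)·Δρ/Δz = g·(Δρ/ρ₀)/Δz = 9.8 × 2.063 × 10⁻³ / 103 = 1.9629 × 10⁻⁴ s⁻² ≈ 1.96 × 10⁻⁴ s⁻².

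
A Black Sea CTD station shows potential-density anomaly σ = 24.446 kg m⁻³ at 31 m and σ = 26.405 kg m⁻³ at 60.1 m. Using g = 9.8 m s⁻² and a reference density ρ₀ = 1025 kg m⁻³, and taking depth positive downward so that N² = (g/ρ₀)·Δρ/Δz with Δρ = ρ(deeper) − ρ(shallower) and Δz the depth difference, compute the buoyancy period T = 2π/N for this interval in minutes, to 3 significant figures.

Δρ = 1026.405 − 1024.446 = 1.959 kg m⁻³ over Δz = 60.1 − 31 = 29.1 m.
N² = (9.8/1025) × (1.959/29.1) = 6.4364 × 10⁻⁴ s⁻².
N = √(6.4364 × 10⁻⁴) = 0.025370 rad s⁻¹, so T = 2π/N = 247.66 s = 4.1277 min ≈ 4.13 min.

4.13 min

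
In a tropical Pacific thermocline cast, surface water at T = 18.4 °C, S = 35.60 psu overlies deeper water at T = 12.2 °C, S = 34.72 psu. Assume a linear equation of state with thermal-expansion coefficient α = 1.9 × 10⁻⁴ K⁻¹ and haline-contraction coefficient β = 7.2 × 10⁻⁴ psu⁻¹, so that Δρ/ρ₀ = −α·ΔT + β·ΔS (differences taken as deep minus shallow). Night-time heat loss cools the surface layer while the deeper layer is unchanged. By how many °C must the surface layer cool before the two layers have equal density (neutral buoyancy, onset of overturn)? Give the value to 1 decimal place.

Neutral buoyancy requires Δρ = 0, i.e. −α(T_deep − T_surf′) + β(S_deep − S_surf) = 0.
T_surf′ = T_deep − (β/α)·ΔS = 12.2 − (7.2 × 10⁻⁴/1.9 × 10⁻⁴)·(-0.88) = 15.535 °C.
Cooling required: 18.4 − (15.535) = 2.865 °C.

2.9 °C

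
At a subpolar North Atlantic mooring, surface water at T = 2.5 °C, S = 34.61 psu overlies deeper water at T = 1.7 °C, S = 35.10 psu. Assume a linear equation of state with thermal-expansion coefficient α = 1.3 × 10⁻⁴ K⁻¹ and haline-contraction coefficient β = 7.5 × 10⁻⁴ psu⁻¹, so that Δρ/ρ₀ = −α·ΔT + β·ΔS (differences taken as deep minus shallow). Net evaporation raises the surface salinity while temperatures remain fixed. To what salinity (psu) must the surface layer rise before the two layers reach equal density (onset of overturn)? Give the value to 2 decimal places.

Neutral buoyancy requires −α(T_deep − T_surf) + β(S_deep − S_surf′) = 0.
S_surf′ = S_deep − (α/β)·ΔT = 35.10 − (1.3 × 10⁻⁴/7.5 × 10⁻⁴)·(-0.8) = 35.2387 psu.
Increase required: 35.2387 − 34.61 = 0.6287 psu.

35.24 psu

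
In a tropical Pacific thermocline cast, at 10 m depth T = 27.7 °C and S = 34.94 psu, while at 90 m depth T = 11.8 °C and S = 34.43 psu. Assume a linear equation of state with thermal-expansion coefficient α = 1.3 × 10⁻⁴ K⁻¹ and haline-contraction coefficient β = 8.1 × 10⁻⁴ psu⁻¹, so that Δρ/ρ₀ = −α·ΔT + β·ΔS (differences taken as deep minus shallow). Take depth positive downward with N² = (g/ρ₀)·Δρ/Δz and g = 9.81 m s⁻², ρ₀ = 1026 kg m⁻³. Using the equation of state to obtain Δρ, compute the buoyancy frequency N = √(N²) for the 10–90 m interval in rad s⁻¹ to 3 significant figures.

0.0142 rad s⁻¹

ΔT = -15.9 K, ΔS = -0.51 psu (deep − shallow).
Δρ/ρ₀ = −αΔT + βΔS = 2.067 × 10⁻³ − 4.131 × 10⁻⁴ = 1.6539 × 10⁻³, so Δρ ≈ 1.697 kg m⁻³.
N² = (g/ρ₀)·Δρ/Δz = g·(Δρ/ρ₀)/Δz = 9.81 × 1.6539 × 10⁻³ / 80 = 2.0281 × 10⁻⁴ s⁻².
N = √(2.0281 × 10⁻⁴) = 0.014241 rad s⁻¹ ≈ 0.0142 rad s⁻¹.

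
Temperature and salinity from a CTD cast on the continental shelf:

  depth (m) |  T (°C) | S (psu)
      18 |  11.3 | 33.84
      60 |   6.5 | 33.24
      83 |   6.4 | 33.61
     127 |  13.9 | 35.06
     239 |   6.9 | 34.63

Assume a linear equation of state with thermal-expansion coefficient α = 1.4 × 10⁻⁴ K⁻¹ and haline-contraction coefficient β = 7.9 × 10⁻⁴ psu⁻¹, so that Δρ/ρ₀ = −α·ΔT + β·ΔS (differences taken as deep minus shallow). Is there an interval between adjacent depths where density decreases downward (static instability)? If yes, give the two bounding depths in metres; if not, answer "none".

Evaluate Δρ/ρ₀ = −αΔT + βΔS across each adjacent pair:
  18–60 m: −αΔT+βΔS = −(1.4 × 10⁻⁴)(-4.8)+(7.9 × 10⁻⁴)(-0.60) = 2.0 × 10⁻⁴ → stable
  60–83 m: −αΔT+βΔS = −(1.4 × 10⁻⁴)(-0.1)+(7.9 × 10⁻⁴)(+0.37) = 3.1 × 10⁻⁴ → stable
  83–127 m: −αΔT+βΔS = −(1.4 × 10⁻⁴)(+7.5)+(7.9 × 10⁻⁴)(+1.45) = 9.6 × 10⁻⁵ → stable
  127–239 m: −αΔT+βΔS = −(1.4 × 10⁻⁴)(-7.0)+(7.9 × 10⁻⁴)(-0.43) = 6.4 × 10⁻⁴ → stable
Every interval has Δρ > 0: the column is stably stratified throughout.

none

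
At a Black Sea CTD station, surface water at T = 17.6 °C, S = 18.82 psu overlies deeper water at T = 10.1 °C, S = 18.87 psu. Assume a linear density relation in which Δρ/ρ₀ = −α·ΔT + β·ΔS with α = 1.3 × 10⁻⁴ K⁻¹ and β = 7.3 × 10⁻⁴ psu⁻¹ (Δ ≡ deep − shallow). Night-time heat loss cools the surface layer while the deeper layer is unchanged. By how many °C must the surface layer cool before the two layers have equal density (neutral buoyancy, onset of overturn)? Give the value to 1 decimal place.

7.8 °C

Neutral buoyancy requires Δρ = 0, i.e. −α(T_deep − T_surf′) + β(S_deep − S_surf) = 0.
T_surf′ = T_deep − (β/α)·ΔS = 10.1 − (7.3 × 10⁻⁴/1.3 × 10⁻⁴)·(+0.05) = 9.819 °C.
Cooling required: 17.6 − (9.819) = 7.781 °C.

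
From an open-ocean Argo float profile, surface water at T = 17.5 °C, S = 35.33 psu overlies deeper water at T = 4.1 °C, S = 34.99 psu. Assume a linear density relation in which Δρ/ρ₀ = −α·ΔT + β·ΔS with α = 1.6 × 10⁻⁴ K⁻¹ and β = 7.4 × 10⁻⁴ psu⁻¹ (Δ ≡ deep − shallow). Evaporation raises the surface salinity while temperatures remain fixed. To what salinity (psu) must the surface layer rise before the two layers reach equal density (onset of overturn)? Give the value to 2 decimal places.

Neutral buoyancy requires −α(T_deep − T_surf) + β(S_deep − S_surf′) = 0.
S_surf′ = S_deep − (α/β)·ΔT = 34.99 − (1.6 × 10⁻⁴/7.4 × 10⁻⁴)·(-13.4) = 37.8873 psu.
Increase required: 37.8873 − 35.33 = 2.5573 psu.

37.89 psu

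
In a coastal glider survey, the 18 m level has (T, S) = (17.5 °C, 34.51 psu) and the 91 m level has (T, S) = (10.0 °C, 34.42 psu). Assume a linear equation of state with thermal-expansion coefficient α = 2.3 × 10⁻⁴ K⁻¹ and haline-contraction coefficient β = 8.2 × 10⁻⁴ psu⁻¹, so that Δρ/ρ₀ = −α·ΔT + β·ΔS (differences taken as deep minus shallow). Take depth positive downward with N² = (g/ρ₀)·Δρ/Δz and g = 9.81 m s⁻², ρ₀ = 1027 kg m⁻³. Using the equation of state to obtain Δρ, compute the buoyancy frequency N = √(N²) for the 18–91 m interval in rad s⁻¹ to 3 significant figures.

ΔT = -7.5 K, ΔS = -0.09 psu (deep − shallow).
Δρ/ρ₀ = −αΔT + βΔS = 1.725 × 10⁻³ − 7.38 × 10⁻⁵ = 1.6512 × 10⁻³, so Δρ ≈ 1.696 kg m⁻³.
N² = (g/ρ₀)·Δρ/Δz = g·(Δρ/ρ₀)/Δz = 9.81 × 1.6512 × 10⁻³ / 73 = 2.2189 × 10⁻⁴ s⁻².
N = √(2.2189 × 10⁻⁴) = 0.014896 rad s⁻¹ ≈ 0.0149 rad s⁻¹.

0.0149 rad s⁻¹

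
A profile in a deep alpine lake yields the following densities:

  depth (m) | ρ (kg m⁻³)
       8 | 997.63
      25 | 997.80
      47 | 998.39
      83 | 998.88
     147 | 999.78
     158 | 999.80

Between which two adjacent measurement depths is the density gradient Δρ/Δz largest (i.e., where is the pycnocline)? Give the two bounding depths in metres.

Compute the density gradient over each adjacent pair:
  8–25 m: Δρ/Δz = 0.17/17 = 0.010 kg m⁻⁴
  25–47 m: Δρ/Δz = 0.59/22 = 0.027 kg m⁻⁴
  47–83 m: Δρ/Δz = 0.49/36 = 0.014 kg m⁻⁴
  83–147 m: Δρ/Δz = 0.90/64 = 0.014 kg m⁻⁴
  147–158 m: Δρ/Δz = 0.02/11 = 1.8 × 10⁻³ kg m⁻⁴
The largest gradient is in the 25–47 m interval — the pycnocline.

25–47 m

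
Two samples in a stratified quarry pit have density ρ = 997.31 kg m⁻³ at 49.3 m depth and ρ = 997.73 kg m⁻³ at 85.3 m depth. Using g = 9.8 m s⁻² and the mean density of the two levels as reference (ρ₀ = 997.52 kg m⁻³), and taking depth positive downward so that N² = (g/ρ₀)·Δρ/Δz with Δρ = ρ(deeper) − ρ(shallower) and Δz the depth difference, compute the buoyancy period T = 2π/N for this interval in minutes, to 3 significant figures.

9.78 min

Δρ = 997.73 − 997.31 = 0.42 kg m⁻³ over Δz = 85.3 − 49.3 = 36 m.
N² = (9.8/997.52) × (0.42/36) = 1.1462 × 10⁻⁴ s⁻².
N = √(1.1462 × 10⁻⁴) = 0.010706 rad s⁻¹, so T = 2π/N = 586.88 s = 9.7813 min ≈ 9.78 min.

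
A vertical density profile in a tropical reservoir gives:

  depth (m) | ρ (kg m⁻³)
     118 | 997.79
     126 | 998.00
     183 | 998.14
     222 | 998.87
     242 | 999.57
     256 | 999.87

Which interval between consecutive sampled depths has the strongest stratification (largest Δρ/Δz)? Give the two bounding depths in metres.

222–242 m

Compute the density gradient over each adjacent pair:
  118–126 m: Δρ/Δz = 0.21/8 = 0.026 kg m⁻⁴
  126–183 m: Δρ/Δz = 0.14/57 = 2.5 × 10⁻³ kg m⁻⁴
  183–222 m: Δρ/Δz = 0.73/39 = 0.019 kg m⁻⁴
  222–242 m: Δρ/Δz = 0.70/20 = 0.035 kg m⁻⁴
  242–256 m: Δρ/Δz = 0.30/14 = 0.021 kg m⁻⁴
The largest gradient is in the 222–242 m interval — the pycnocline.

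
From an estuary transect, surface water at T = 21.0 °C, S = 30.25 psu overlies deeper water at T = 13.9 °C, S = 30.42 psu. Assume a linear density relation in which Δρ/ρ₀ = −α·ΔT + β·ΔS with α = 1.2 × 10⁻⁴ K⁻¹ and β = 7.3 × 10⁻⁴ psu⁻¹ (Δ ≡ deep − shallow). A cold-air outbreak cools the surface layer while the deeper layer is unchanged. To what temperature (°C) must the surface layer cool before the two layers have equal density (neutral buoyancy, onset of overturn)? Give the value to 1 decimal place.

12.9 °C

Neutral buoyancy requires Δρ = 0, i.e. −α(T_deep − T_surf′) + β(S_deep − S_surf) = 0.
T_surf′ = T_deep − (β/α)·ΔS = 13.9 − (7.3 × 10⁻⁴/1.2 × 10⁻⁴)·(+0.17) = 12.866 °C.
Cooling required: 21.0 − (12.866) = 8.134 °C.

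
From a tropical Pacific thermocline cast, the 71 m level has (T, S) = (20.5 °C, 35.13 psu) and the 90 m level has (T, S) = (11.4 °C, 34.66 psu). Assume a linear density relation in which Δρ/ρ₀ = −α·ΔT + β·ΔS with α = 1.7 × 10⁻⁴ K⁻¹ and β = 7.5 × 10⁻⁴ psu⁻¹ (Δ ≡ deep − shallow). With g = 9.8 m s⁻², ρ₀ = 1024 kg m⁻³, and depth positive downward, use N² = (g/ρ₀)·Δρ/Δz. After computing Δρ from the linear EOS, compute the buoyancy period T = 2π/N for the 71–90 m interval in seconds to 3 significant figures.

ΔT = -9.1 K, ΔS = -0.47 psu (deep − shallow).
Δρ/ρ₀ = −αΔT + βΔS = 1.547 × 10⁻³ − 3.525 × 10⁻⁴ = 1.1945 × 10⁻³, so Δρ ≈ 1.223 kg m⁻³.
N² = (g/ρ₀)·Δρ/Δz = g·(Δρ/ρ₀)/Δz = 9.8 × 1.1945 × 10⁻³ / 19 = 6.1611 × 10⁻⁴ s⁻².
N = √(6.1611 × 10⁻⁴) = 0.024822 rad s⁻¹ → T = 2π/N = 253.13 s ≈ 253 s.

253 s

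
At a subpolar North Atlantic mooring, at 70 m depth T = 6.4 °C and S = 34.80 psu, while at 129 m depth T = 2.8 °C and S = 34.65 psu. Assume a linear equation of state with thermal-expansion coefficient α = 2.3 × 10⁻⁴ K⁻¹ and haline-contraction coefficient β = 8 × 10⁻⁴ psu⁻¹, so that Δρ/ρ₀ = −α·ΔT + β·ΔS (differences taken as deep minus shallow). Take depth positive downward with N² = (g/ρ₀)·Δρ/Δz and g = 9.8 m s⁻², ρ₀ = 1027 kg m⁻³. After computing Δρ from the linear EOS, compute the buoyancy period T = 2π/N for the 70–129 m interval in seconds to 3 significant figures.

579 s

ΔT = -3.6 K, ΔS = -0.15 psu (deep − shallow).
Δρ/ρ₀ = −αΔT + βΔS = 8.28 × 10⁻⁴ − 1.20 × 10⁻⁴ = 7.08 × 10⁻⁴, so Δρ ≈ 0.7271 kg m⁻³.
N² = (g/ρ₀)·Δρ/Δz = g·(Δρ/ρ₀)/Δz = 9.8 × 7.08 × 10⁻⁴ / 59 = 1.1760 × 10⁻⁴ s⁻².
N = √(1.1760 × 10⁻⁴) = 0.010844 rad s⁻¹ → T = 2π/N = 579.42 s ≈ 579 s.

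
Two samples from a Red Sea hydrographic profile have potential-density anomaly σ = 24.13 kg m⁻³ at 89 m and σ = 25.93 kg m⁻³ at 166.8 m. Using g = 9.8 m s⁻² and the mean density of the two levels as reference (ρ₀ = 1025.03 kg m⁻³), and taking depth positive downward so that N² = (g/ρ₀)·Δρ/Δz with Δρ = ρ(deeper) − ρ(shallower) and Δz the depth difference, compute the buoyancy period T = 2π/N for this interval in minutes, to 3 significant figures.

7.04 min

Δρ = 1025.93 − 1024.13 = 1.80 kg m⁻³ over Δz = 166.8 − 89 = 77.8 m.
N² = (9.8/1025.03) × (1.80/77.8) = 2.2120 × 10⁻⁴ s⁻².
N = √(2.2120 × 10⁻⁴) = 0.014873 rad s⁻¹, so T = 2π/N = 422.46 s = 7.0410 min ≈ 7.04 min.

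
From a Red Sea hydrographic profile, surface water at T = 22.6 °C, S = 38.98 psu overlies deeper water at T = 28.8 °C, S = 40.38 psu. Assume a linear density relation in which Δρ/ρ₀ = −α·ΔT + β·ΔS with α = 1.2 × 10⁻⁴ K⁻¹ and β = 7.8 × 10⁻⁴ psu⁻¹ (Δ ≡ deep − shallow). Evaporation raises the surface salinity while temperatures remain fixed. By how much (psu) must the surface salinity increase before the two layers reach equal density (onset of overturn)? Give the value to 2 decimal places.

Neutral buoyancy requires −α(T_deep − T_surf) + β(S_deep − S_surf′) = 0.
S_surf′ = S_deep − (α/β)·ΔT = 40.38 − (1.2 × 10⁻⁴/7.8 × 10⁻⁴)·(+6.2) = 39.4262 psu.
Increase required: 39.4262 − 38.98 = 0.4462 psu.

0.45 psu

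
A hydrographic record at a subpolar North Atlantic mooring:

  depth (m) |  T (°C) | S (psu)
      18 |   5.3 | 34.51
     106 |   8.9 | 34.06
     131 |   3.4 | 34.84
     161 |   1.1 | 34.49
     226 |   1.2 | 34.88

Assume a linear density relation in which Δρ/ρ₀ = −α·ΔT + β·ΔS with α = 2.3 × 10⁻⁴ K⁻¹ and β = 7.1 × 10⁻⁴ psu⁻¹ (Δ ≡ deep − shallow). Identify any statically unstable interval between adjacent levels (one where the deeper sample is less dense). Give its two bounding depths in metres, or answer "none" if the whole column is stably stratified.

Evaluate Δρ/ρ₀ = −αΔT + βΔS across each adjacent pair:
  18–106 m: −αΔT+βΔS = −(2.3 × 10⁻⁴)(+3.6)+(7.1 × 10⁻⁴)(-0.45) = -1.1 × 10⁻³ → UNSTABLE
  106–131 m: −αΔT+βΔS = −(2.3 × 10⁻⁴)(-5.5)+(7.1 × 10⁻⁴)(+0.78) = 1.8 × 10⁻³ → stable
  131–161 m: −αΔT+βΔS = −(2.3 × 10⁻⁴)(-2.3)+(7.1 × 10⁻⁴)(-0.35) = 2.8 × 10⁻⁴ → stable
  161–226 m: −αΔT+βΔS = −(2.3 × 10⁻⁴)(+0.1)+(7.1 × 10⁻⁴)(+0.39) = 2.5 × 10⁻⁴ → stable
The 18–106 m interval has Δρ < 0: lighter water underlies denser water.

18–106 m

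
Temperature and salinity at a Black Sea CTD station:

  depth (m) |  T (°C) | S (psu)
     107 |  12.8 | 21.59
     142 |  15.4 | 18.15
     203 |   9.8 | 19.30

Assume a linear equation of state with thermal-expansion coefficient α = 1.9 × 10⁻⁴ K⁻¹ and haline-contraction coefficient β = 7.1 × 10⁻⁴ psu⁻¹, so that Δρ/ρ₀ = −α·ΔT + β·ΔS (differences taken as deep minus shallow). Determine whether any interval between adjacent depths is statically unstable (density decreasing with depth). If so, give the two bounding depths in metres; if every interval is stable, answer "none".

Evaluate Δρ/ρ₀ = −αΔT + βΔS across each adjacent pair:
  107–142 m: −αΔT+βΔS = −(1.9 × 10⁻⁴)(+2.6)+(7.1 × 10⁻⁴)(-3.44) = -2.9 × 10⁻³ → UNSTABLE
  142–203 m: −αΔT+βΔS = −(1.9 × 10⁻⁴)(-5.6)+(7.1 × 10⁻⁴)(+1.15) = 1.9 × 10⁻³ → stable
The 107–142 m interval has Δρ < 0: lighter water underlies denser water.

107–142 m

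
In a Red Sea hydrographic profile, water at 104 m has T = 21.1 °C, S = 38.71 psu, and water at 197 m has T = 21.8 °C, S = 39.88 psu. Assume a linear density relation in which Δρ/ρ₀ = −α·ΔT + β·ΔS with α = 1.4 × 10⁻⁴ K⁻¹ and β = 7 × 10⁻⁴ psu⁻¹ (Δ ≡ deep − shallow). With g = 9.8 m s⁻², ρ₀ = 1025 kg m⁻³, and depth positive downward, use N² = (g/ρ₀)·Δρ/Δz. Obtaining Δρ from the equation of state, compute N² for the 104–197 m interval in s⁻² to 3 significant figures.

7.60 × 10⁻⁵ s⁻²

ΔT = +0.7 K, ΔS = +1.17 psu (deep − shallow).
Δρ/ρ₀ = −αΔT + βΔS = -9.80 × 10⁻⁵ + 8.19 × 10⁻⁴ = 7.21 × 10⁻⁴, so Δρ ≈ 0.7390 kg m⁻³.
N² = (g/ρ₀)·Δρ/Δz = g·(Δρ/ρ₀)/Δz = 9.8 × 7.21 × 10⁻⁴ / 93 = 7.5976 × 10⁻⁵ s⁻² ≈ 7.60 × 10⁻⁵ s⁻².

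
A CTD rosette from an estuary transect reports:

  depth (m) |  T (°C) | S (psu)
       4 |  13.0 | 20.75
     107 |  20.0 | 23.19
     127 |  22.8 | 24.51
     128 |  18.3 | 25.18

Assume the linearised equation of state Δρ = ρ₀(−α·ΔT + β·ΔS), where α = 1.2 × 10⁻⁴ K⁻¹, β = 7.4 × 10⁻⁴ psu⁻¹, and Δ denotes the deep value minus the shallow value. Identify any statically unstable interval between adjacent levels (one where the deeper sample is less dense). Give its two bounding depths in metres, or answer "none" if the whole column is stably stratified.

Evaluate Δρ/ρ₀ = −αΔT + βΔS across each adjacent pair:
  4–107 m: −αΔT+βΔS = −(1.2 × 10⁻⁴)(+7.0)+(7.4 × 10⁻⁴)(+2.44) = 9.7 × 10⁻⁴ → stable
  107–127 m: −αΔT+βΔS = −(1.2 × 10⁻⁴)(+2.8)+(7.4 × 10⁻⁴)(+1.32) = 6.4 × 10⁻⁴ → stable
  127–128 m: −αΔT+βΔS = −(1.2 × 10⁻⁴)(-4.5)+(7.4 × 10⁻⁴)(+0.67) = 1.0 × 10⁻³ → stable
Every interval has Δρ > 0: the column is stably stratified throughout.

none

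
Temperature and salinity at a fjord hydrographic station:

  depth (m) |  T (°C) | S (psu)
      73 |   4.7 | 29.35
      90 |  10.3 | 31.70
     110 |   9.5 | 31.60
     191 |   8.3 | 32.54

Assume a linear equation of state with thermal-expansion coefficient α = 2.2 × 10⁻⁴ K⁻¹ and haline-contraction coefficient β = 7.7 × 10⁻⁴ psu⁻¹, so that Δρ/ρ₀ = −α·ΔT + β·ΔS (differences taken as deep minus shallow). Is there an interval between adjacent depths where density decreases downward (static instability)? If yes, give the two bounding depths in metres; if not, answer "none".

Evaluate Δρ/ρ₀ = −αΔT + βΔS across each adjacent pair:
  73–90 m: −αΔT+βΔS = −(2.2 × 10⁻⁴)(+5.6)+(7.7 × 10⁻⁴)(+2.35) = 5.8 × 10⁻⁴ → stable
  90–110 m: −αΔT+βΔS = −(2.2 × 10⁻⁴)(-0.8)+(7.7 × 10⁻⁴)(-0.10) = 9.9 × 10⁻⁵ → stable
  110–191 m: −αΔT+βΔS = −(2.2 × 10⁻⁴)(-1.2)+(7.7 × 10⁻⁴)(+0.94) = 9.9 × 10⁻⁴ → stable
Every interval has Δρ > 0: the column is stably stratified throughout.

none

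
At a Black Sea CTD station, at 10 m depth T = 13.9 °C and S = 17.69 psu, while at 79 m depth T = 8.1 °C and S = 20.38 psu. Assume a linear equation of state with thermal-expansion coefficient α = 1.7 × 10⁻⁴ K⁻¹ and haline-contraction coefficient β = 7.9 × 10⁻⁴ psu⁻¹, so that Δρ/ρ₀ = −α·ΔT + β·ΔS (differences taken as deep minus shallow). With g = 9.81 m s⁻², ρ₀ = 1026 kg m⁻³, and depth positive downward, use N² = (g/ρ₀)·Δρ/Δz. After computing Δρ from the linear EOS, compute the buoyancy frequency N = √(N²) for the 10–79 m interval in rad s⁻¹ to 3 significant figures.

ΔT = -5.8 K, ΔS = +2.69 psu (deep − shallow).
Δρ/ρ₀ = −αΔT + βΔS = 9.86 × 10⁻⁴ + 2.1251 × 10⁻³ = 3.1111 × 10⁻³, so Δρ ≈ 3.192 kg m⁻³.
N² = (g/ρ₀)·Δρ/Δz = g·(Δρ/ρ₀)/Δz = 9.81 × 3.1111 × 10⁻³ / 69 = 4.4232 × 10⁻⁴ s⁻².
N = √(4.4232 × 10⁻⁴) = 0.021031 rad s⁻¹ ≈ 0.0210 rad s⁻¹.

0.0210 rad s⁻¹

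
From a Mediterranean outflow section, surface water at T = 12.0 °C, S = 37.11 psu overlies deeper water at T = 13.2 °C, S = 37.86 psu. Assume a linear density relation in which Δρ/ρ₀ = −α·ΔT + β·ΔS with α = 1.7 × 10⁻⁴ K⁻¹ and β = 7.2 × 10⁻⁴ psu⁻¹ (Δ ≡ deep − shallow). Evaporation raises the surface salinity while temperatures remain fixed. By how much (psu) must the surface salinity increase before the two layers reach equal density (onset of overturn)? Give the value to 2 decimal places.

0.47 psu

Neutral buoyancy requires −α(T_deep − T_surf) + β(S_deep − S_surf′) = 0.
S_surf′ = S_deep − (α/β)·ΔT = 37.86 − (1.7 × 10⁻⁴/7.2 × 10⁻⁴)·(+1.2) = 37.5767 psu.
Increase required: 37.5767 − 37.11 = 0.4667 psu.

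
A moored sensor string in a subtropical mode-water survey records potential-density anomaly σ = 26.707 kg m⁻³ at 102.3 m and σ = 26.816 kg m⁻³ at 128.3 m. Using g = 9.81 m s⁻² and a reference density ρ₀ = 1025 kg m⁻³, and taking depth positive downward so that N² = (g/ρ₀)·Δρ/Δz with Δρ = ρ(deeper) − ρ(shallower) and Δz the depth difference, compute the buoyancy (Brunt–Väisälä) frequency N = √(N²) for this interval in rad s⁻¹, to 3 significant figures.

Δρ = 1026.816 − 1026.707 = 0.109 kg m⁻³ over Δz = 128.3 − 102.3 = 26 m.
N² = (9.81/1025) × (0.109/26) = 4.0123 × 10⁻⁵ s⁻².
N = √(4.0123 × 10⁻⁵) = 6.3343 × 10⁻³ rad s⁻¹ ≈ 6.33 × 10⁻³ rad s⁻¹.

6.33 × 10⁻³ rad s⁻¹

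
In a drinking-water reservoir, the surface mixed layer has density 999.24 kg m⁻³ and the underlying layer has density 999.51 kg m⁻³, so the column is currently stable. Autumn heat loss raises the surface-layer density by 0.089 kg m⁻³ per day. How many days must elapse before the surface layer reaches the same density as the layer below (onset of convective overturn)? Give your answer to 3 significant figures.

Density deficit of the surface layer: 999.51 − 999.24 = 0.27 kg m⁻³.
Required change = 0.27 / 0.089 = 3.03 days.

3.03 days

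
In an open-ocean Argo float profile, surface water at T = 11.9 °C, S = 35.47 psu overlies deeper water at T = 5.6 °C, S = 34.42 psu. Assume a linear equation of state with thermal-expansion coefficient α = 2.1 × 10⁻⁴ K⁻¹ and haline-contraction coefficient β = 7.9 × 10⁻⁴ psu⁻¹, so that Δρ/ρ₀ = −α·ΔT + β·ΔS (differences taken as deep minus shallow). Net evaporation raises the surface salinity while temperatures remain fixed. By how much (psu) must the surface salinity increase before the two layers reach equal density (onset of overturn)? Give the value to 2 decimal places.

0.62 psu

Neutral buoyancy requires −α(T_deep − T_surf) + β(S_deep − S_surf′) = 0.
S_surf′ = S_deep − (α/β)·ΔT = 34.42 − (2.1 × 10⁻⁴/7.9 × 10⁻⁴)·(-6.3) = 36.0947 psu.
Increase required: 36.0947 − 35.47 = 0.6247 psu.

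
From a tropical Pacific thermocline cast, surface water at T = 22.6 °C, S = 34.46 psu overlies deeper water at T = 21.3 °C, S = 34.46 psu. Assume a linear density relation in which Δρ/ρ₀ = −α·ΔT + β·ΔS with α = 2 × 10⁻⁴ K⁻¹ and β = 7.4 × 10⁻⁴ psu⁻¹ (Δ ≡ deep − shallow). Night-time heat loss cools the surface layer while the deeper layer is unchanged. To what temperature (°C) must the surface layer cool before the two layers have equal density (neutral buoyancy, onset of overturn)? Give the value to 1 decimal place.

Neutral buoyancy requires Δρ = 0, i.e. −α(T_deep − T_surf′) + β(S_deep − S_surf) = 0.
T_surf′ = T_deep − (β/α)·ΔS = 21.3 − (7.4 × 10⁻⁴/2 × 10⁻⁴)·(+0.00) = 21.300 °C.
Cooling required: 22.6 − (21.300) = 1.300 °C.

21.3 °C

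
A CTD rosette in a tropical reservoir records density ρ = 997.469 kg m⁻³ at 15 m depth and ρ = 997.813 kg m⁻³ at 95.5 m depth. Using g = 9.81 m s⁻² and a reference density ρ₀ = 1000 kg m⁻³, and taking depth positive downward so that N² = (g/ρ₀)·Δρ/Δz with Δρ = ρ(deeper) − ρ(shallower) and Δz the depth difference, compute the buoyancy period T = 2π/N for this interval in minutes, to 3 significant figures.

Δρ = 997.813 − 997.469 = 0.344 kg m⁻³ over Δz = 95.5 − 15 = 80.5 m.
N² = (9.81/1000) × (0.344/80.5) = 4.1921 × 10⁻⁵ s⁻².
N = √(4.1921 × 10⁻⁵) = 6.4746 × 10⁻³ rad s⁻¹, so T = 2π/N = 970.44 s = 16.174 min ≈ 16.2 min.
Since Δρ > 0 the layer is stably stratified.

16.2 min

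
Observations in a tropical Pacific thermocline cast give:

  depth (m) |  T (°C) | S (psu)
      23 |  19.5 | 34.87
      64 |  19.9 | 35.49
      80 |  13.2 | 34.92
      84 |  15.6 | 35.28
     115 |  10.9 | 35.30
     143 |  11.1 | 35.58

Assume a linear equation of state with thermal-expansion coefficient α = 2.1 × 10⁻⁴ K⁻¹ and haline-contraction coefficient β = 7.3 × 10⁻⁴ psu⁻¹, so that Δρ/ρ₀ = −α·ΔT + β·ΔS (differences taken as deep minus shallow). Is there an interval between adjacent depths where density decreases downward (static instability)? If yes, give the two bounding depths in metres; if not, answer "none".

Evaluate Δρ/ρ₀ = −αΔT + βΔS across each adjacent pair:
  23–64 m: −αΔT+βΔS = −(2.1 × 10⁻⁴)(+0.4)+(7.3 × 10⁻⁴)(+0.62) = 3.7 × 10⁻⁴ → stable
  64–80 m: −αΔT+βΔS = −(2.1 × 10⁻⁴)(-6.7)+(7.3 × 10⁻⁴)(-0.57) = 9.9 × 10⁻⁴ → stable
  80–84 m: −αΔT+βΔS = −(2.1 × 10⁻⁴)(+2.4)+(7.3 × 10⁻⁴)(+0.36) = -2.4 × 10⁻⁴ → UNSTABLE
  84–115 m: −αΔT+βΔS = −(2.1 × 10⁻⁴)(-4.7)+(7.3 × 10⁻⁴)(+0.02) = 1.0 × 10⁻³ → stable
  115–143 m: −αΔT+βΔS = −(2.1 × 10⁻⁴)(+0.2)+(7.3 × 10⁻⁴)(+0.28) = 1.6 × 10⁻⁴ → stable
The 80–84 m interval has Δρ < 0: lighter water underlies denser water.

80–84 m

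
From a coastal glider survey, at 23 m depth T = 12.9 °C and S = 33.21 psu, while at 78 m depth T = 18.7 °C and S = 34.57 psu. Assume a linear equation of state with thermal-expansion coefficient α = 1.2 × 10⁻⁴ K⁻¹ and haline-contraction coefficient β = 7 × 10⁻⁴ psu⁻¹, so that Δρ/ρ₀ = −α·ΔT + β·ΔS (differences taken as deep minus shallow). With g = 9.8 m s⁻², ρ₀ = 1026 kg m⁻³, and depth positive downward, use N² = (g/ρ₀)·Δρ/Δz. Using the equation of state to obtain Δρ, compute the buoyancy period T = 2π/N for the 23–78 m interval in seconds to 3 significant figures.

930 s

ΔT = +5.8 K, ΔS = +1.36 psu (deep − shallow).
Δρ/ρ₀ = −αΔT + βΔS = -6.96 × 10⁻⁴ + 9.52 × 10⁻⁴ = 2.56 × 10⁻⁴, so Δρ ≈ 0.2627 kg m⁻³.
N² = (g/ρ₀)·Δρ/Δz = g·(Δρ/ρ₀)/Δz = 9.8 × 2.56 × 10⁻⁴ / 55 = 4.5615 × 10⁻⁵ s⁻².
N = √(4.5615 × 10⁻⁵) = 6.7539 × 10⁻³ rad s⁻¹ → T = 2π/N = 930.30 s ≈ 930 s.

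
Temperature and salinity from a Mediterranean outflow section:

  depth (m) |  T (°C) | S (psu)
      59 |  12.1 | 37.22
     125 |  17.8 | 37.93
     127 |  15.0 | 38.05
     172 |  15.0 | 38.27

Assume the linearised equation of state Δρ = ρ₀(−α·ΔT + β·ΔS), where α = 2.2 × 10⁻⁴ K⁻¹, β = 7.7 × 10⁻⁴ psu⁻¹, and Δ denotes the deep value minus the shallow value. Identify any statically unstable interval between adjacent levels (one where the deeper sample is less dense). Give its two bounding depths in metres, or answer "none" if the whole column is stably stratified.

Evaluate Δρ/ρ₀ = −αΔT + βΔS across each adjacent pair:
  59–125 m: −αΔT+βΔS = −(2.2 × 10⁻⁴)(+5.7)+(7.7 × 10⁻⁴)(+0.71) = -7.1 × 10⁻⁴ → UNSTABLE
  125–127 m: −αΔT+βΔS = −(2.2 × 10⁻⁴)(-2.8)+(7.7 × 10⁻⁴)(+0.12) = 7.1 × 10⁻⁴ → stable
  127–172 m: −αΔT+βΔS = −(2.2 × 10⁻⁴)(+0.0)+(7.7 × 10⁻⁴)(+0.22) = 1.7 × 10⁻⁴ → stable
The 59–125 m interval has Δρ < 0: lighter water underlies denser water.

59–125 m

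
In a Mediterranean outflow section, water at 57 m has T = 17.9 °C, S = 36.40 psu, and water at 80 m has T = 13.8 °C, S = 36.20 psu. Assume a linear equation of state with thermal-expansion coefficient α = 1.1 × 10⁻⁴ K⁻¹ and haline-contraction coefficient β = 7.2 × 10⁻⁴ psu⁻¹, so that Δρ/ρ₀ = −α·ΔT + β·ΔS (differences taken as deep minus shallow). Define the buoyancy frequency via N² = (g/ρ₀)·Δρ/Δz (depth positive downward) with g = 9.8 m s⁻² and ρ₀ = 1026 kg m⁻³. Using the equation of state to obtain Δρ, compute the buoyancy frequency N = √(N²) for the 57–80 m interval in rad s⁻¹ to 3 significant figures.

ΔT = -4.1 K, ΔS = -0.20 psu (deep − shallow).
Δρ/ρ₀ = −αΔT + βΔS = 4.51 × 10⁻⁴ − 1.44 × 10⁻⁴ = 3.07 × 10⁻⁴, so Δρ ≈ 0.3150 kg m⁻³.
N² = (g/ρ₀)·Δρ/Δz = g·(Δρ/ρ₀)/Δz = 9.8 × 3.07 × 10⁻⁴ / 23 = 1.3081 × 10⁻⁴ s⁻².
N = √(1.3081 × 10⁻⁴) = 0.011437 rad s⁻¹ ≈ 0.0114 rad s⁻¹.

0.0114 rad s⁻¹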